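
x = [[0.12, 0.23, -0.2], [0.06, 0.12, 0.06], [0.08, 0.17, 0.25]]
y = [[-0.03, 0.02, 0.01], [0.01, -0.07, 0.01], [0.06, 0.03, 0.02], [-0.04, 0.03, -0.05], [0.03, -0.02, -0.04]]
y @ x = [[-0.0, -0.0, 0.01],[-0.0, -0.00, -0.0],[0.01, 0.02, -0.01],[-0.01, -0.01, -0.00],[-0.0, -0.0, -0.02]]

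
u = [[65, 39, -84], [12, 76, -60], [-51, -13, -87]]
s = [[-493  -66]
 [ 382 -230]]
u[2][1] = -13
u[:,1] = [39, 76, -13]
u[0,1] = 39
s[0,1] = -66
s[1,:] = [382, -230]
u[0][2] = -84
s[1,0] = 382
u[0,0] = 65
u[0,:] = [65, 39, -84]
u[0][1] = 39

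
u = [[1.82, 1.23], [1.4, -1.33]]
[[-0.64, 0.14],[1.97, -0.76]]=u @[[0.38, -0.18], [-1.08, 0.38]]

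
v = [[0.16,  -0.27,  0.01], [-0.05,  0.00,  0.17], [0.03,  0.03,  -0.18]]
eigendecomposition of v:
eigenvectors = [[-0.98, 0.44, 0.83],[0.18, 0.6, 0.51],[-0.06, -0.67, 0.23]]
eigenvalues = [0.21, -0.23, -0.0]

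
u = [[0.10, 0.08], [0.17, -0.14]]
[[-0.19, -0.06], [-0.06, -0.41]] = u @ [[-1.15, -1.51], [-0.99, 1.12]]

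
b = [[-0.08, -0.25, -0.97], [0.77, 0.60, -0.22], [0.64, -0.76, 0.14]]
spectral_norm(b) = 1.01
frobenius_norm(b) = 1.74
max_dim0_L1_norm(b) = 1.61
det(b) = 1.01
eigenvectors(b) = [[0.68+0.00j, 0.68-0.00j, (-0.27+0j)], [(-0.16-0.38j), -0.16+0.38j, (-0.81+0j)], [0.10-0.60j, (0.1+0.6j), (0.51+0j)]]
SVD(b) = [[0.66, -0.75, -0.01], [0.40, 0.37, -0.84], [0.63, 0.55, 0.54]] @ diag([1.0068505961353325, 1.0033459207350417, 0.9987236056118218]) @ [[0.66, -0.40, -0.64],[0.69, -0.01, 0.72],[-0.3, -0.92, 0.27]]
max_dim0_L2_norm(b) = 1.0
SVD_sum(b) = [[0.44, -0.27, -0.43], [0.26, -0.16, -0.26], [0.42, -0.26, -0.41]] + [[-0.52, 0.01, -0.54], [0.25, -0.01, 0.26], [0.38, -0.01, 0.40]] + [[0.00, 0.01, -0.0],  [0.25, 0.77, -0.23],  [-0.16, -0.50, 0.15]]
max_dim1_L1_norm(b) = 1.59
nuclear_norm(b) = 3.01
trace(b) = 0.66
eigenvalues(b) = [(-0.17+0.99j), (-0.17-0.99j), (1+0j)]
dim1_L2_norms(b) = [1.0, 1.0, 1.0]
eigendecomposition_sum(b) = [[-0.08+0.46j, (-0.24-0.15j), -0.41+0.00j], [(0.27-0.07j), -0.03+0.17j, (0.1+0.23j)], [0.39+0.14j, -0.17+0.18j, -0.06+0.36j]] + [[(-0.08-0.46j), (-0.24+0.15j), -0.41-0.00j],  [0.27+0.07j, (-0.03-0.17j), (0.1-0.23j)],  [0.39-0.14j, -0.17-0.18j, -0.06-0.36j]] + [[(0.07-0j), 0.22+0.00j, -0.14+0.00j], [(0.22-0j), (0.66+0j), -0.42+0.00j], [(-0.14+0j), (-0.42-0j), (0.27-0j)]]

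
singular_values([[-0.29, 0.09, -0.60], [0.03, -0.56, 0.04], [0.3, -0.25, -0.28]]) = [0.7, 0.64, 0.32]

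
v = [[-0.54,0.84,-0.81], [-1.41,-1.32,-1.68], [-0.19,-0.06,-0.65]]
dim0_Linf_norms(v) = [1.41, 1.32, 1.68]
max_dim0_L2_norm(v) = 1.98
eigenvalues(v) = [(-1.07+0.95j), (-1.07-0.95j), (-0.38+0j)]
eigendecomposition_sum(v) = [[(-0.25+0.67j), (0.46+0.3j), -0.70+0.90j], [-0.71-0.75j, (-0.68+0.4j), -0.72-1.48j], [(-0.11-0.05j), (-0.05+0.07j), -0.14-0.12j]] + [[-0.25-0.67j,(0.46-0.3j),-0.70-0.90j], [(-0.71+0.75j),(-0.68-0.4j),(-0.72+1.48j)], [(-0.11+0.05j),(-0.05-0.07j),-0.14+0.12j]] + [[(-0.04+0j), (-0.08+0j), 0.60+0.00j], [0.02-0.00j, 0.03-0.00j, (-0.24-0j)], [0.03-0.00j, 0.05-0.00j, (-0.37-0j)]]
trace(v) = -2.51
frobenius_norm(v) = 2.94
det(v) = -0.78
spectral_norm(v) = 2.67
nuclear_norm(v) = 4.13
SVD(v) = [[-0.20, 0.95, -0.24], [-0.95, -0.24, -0.18], [-0.22, 0.19, 0.96]] @ diag([2.6654792844212207, 1.2277594644400065, 0.2371220820575927]) @ [[0.56, 0.41, 0.72], [-0.17, 0.90, -0.39], [0.81, -0.10, -0.58]]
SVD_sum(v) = [[-0.30,-0.22,-0.38],[-1.43,-1.05,-1.82],[-0.34,-0.25,-0.43]] + [[-0.19, 1.06, -0.46], [0.05, -0.27, 0.12], [-0.04, 0.21, -0.09]] + [[-0.05,  0.01,  0.03], [-0.03,  0.0,  0.02], [0.18,  -0.02,  -0.13]]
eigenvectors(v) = [[-0.25-0.51j, (-0.25+0.51j), (-0.81+0j)], [(0.82+0j), 0.82-0.00j, (0.32+0j)], [0.09-0.04j, (0.09+0.04j), (0.5+0j)]]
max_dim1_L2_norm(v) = 2.56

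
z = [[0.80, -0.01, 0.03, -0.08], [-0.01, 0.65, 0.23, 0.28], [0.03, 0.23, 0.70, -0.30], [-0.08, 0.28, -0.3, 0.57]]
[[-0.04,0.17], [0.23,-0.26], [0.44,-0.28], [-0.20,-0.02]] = z@[[-0.10, 0.22], [0.4, -0.25], [0.34, -0.35], [-0.38, -0.06]]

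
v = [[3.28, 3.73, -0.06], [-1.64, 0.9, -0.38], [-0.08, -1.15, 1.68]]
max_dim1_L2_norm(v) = 4.97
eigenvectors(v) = [[(-0.82+0j), -0.82-0.00j, (-0.28+0j)], [0.25-0.45j, 0.25+0.45j, 0.14+0.00j], [(0.21+0.15j), 0.21-0.15j, 0.95+0.00j]]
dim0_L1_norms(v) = [5.0, 5.78, 2.12]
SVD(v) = [[-0.98, 0.08, 0.20], [0.07, -0.74, 0.67], [0.2, 0.67, 0.71]] @ diag([5.079467851187432, 2.2953092407294777, 1.1835378482225234]) @ [[-0.66, -0.75, 0.07], [0.62, -0.49, 0.61], [-0.42, 0.45, 0.79]]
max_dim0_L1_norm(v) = 5.78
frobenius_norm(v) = 5.70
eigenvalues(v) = [(2.17+2.08j), (2.17-2.08j), (1.53+0j)]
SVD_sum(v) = [[3.26, 3.72, -0.37],[-0.25, -0.28, 0.03],[-0.68, -0.78, 0.08]] + [[0.12, -0.09, 0.12],  [-1.06, 0.83, -1.03],  [0.96, -0.75, 0.94]] + [[-0.1, 0.11, 0.19],[-0.33, 0.35, 0.63],[-0.36, 0.38, 0.67]]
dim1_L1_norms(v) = [7.07, 2.92, 2.91]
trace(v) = 5.86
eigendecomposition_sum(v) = [[(1.73+0.62j), (1.95-1.8j), 0.20+0.45j], [-0.87+0.77j, 0.41+1.62j, -0.31-0.02j], [(-0.34-0.49j), -0.85+0.10j, (0.03-0.16j)]] + [[(1.73-0.62j),(1.95+1.8j),0.20-0.45j], [(-0.87-0.77j),0.41-1.62j,(-0.31+0.02j)], [(-0.34+0.49j),-0.85-0.10j,0.03+0.16j]] + [[(-0.17+0j), (-0.16-0j), -0.47+0.00j], [(0.09-0j), 0.08+0.00j, (0.25-0j)], [(0.59-0j), (0.55+0j), 1.62-0.00j]]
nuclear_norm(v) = 8.56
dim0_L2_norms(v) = [3.67, 4.01, 1.72]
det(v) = 13.80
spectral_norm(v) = 5.08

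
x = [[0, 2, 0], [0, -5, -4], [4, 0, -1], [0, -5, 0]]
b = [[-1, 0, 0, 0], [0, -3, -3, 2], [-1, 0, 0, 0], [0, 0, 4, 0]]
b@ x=[[0, -2, 0], [-12, 5, 15], [0, -2, 0], [16, 0, -4]]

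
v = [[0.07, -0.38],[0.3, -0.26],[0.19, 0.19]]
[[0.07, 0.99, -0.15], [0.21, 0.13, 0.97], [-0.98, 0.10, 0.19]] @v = [[0.27, -0.31], [0.24, 0.07], [-0.00, 0.38]]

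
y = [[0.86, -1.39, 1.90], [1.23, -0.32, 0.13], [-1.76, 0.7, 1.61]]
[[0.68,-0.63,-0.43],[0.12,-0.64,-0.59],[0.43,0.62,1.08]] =y @ [[0.06, -0.52, -0.44], [-0.0, -0.07, 0.19], [0.33, -0.15, 0.11]]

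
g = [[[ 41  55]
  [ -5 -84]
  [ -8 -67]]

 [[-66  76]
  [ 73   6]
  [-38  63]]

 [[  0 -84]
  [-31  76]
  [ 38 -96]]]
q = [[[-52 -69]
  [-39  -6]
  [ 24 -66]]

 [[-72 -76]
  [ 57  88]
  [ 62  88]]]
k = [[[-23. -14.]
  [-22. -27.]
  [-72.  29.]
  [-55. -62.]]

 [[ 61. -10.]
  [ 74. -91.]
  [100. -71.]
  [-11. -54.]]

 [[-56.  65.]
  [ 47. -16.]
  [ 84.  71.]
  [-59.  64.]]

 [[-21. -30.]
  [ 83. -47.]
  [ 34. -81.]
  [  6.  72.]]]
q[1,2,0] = 62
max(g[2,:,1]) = 76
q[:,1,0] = [-39, 57]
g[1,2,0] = -38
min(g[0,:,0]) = -8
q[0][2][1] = -66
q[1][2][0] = 62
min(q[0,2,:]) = -66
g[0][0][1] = 55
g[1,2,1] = 63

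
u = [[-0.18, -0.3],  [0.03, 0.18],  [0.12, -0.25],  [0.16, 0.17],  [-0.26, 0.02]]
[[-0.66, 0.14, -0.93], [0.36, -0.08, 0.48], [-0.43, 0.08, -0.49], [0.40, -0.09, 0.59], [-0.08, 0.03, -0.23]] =u@[[0.44, -0.13, 1.07], [1.94, -0.40, 2.47]]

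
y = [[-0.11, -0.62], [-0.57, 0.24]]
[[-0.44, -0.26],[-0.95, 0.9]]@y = [[0.2, 0.21], [-0.41, 0.80]]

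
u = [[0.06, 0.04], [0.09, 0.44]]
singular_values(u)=[0.45, 0.05]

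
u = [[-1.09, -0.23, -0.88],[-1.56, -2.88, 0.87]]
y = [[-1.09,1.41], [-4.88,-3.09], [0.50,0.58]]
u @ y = [[1.87, -1.34], [16.19, 7.2]]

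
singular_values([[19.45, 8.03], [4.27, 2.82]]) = [21.63, 0.95]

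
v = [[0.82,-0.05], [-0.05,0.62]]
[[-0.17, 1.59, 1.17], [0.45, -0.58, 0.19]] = v@[[-0.16, 1.89, 1.45], [0.72, -0.79, 0.42]]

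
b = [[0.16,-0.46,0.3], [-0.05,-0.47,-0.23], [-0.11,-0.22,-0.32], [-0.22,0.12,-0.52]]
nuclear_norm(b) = 1.48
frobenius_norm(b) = 1.05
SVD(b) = [[-0.60, -0.47, -0.53], [0.08, -0.75, 0.65], [0.32, -0.46, -0.44], [0.73, -0.10, -0.32]] @ diag([0.7840583902770911, 0.6963116197989817, 0.001602737974509441]) @ [[-0.38, 0.32, -0.87], [0.05, 0.94, 0.33], [0.92, 0.08, -0.37]]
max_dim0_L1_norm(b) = 1.37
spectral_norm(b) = 0.78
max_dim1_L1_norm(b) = 0.92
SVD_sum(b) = [[0.18, -0.15, 0.41],[-0.02, 0.02, -0.06],[-0.09, 0.08, -0.21],[-0.22, 0.19, -0.50]] + [[-0.02, -0.31, -0.11], [-0.03, -0.49, -0.17], [-0.02, -0.3, -0.11], [-0.0, -0.07, -0.02]] + [[-0.0, -0.00, 0.00], [0.0, 0.0, -0.00], [-0.00, -0.0, 0.00], [-0.0, -0.0, 0.0]]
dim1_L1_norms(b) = [0.92, 0.75, 0.65, 0.86]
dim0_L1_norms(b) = [0.54, 1.27, 1.37]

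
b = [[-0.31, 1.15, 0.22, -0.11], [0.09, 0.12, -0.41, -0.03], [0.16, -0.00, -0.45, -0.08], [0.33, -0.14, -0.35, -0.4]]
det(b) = 0.000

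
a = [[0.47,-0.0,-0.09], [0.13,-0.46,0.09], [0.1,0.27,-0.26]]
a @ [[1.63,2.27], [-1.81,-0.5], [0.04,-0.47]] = [[0.76,  1.11], [1.05,  0.48], [-0.34,  0.21]]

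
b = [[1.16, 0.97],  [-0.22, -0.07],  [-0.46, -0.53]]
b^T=[[1.16, -0.22, -0.46], [0.97, -0.07, -0.53]]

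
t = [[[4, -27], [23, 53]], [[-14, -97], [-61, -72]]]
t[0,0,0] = 4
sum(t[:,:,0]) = -48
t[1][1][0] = -61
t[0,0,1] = -27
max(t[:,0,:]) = 4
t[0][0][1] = -27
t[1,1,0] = -61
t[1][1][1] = -72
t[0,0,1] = -27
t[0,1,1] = 53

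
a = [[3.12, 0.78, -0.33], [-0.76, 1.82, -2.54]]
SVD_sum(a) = [[2.58, -0.26, 0.91], [-1.62, 0.16, -0.57]] + [[0.54, 1.04, -1.24], [0.86, 1.66, -1.97]]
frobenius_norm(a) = 4.56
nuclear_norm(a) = 6.45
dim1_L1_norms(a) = [4.23, 5.12]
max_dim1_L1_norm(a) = 5.12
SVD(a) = [[-0.85, 0.53], [0.53, 0.85]] @ diag([3.243872036813352, 3.204776779867889]) @ [[-0.94,0.09,-0.33], [0.32,0.61,-0.73]]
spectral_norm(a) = 3.24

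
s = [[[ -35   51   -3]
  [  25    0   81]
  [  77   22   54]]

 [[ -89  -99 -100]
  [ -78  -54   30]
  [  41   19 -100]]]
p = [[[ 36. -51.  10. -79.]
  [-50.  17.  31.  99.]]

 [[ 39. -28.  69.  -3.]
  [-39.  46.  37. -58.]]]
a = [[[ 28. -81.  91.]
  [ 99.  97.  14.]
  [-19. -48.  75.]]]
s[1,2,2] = -100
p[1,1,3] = -58.0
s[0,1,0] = 25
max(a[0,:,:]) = 99.0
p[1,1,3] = -58.0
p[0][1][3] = 99.0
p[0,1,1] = 17.0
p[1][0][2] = 69.0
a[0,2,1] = -48.0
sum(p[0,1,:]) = 97.0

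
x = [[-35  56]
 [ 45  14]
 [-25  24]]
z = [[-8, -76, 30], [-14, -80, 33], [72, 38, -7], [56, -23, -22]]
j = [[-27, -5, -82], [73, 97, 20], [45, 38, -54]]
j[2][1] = 38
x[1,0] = 45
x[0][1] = 56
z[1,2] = 33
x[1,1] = 14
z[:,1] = [-76, -80, 38, -23]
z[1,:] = [-14, -80, 33]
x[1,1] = 14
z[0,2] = 30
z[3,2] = -22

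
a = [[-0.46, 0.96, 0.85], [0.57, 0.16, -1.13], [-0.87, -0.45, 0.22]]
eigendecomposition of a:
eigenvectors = [[0.18+0.00j, 0.77+0.00j, 0.77-0.00j], [0.80+0.00j, -0.36+0.23j, (-0.36-0.23j)], [-0.58+0.00j, (0.29+0.38j), (0.29-0.38j)]]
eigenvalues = [(1.1+0j), (-0.59+0.71j), (-0.59-0.71j)]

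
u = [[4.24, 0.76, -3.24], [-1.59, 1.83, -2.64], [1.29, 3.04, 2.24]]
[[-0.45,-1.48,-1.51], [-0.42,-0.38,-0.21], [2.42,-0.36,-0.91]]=u @ [[0.12, -0.20, -0.26], [0.45, -0.15, -0.24], [0.4, 0.16, 0.07]]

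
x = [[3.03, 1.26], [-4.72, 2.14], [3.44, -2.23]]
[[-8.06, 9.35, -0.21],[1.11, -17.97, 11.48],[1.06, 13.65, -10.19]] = x @ [[-1.5, 3.43, -1.20], [-2.79, -0.83, 2.72]]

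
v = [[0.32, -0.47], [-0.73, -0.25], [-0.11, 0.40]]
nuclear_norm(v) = 1.47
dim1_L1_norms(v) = [0.79, 0.98, 0.51]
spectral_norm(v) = 0.81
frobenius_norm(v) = 1.04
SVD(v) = [[-0.43, -0.68], [0.89, -0.44], [0.17, 0.59]] @ diag([0.8050415023535525, 0.6653631936681913]) @ [[-1.0, 0.06], [0.06, 1.00]]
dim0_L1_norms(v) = [1.16, 1.12]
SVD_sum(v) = [[0.35, -0.02], [-0.71, 0.04], [-0.13, 0.01]] + [[-0.03, -0.45], [-0.02, -0.29], [0.02, 0.39]]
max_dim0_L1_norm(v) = 1.16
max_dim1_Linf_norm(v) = 0.73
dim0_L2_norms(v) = [0.8, 0.67]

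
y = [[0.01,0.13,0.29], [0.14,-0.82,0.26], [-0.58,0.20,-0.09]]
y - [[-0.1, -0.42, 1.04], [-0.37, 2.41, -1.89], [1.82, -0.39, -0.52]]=[[0.11, 0.55, -0.75], [0.51, -3.23, 2.15], [-2.40, 0.59, 0.43]]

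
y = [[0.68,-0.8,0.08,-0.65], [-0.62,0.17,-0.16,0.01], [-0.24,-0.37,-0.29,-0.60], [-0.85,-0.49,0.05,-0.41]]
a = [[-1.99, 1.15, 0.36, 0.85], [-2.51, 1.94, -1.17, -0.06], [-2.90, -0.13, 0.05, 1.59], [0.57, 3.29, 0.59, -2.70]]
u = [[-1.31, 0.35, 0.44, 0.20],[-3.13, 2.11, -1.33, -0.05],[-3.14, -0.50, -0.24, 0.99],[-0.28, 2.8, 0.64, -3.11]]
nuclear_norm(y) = 3.05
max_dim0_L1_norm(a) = 7.97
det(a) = -10.08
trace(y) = 0.15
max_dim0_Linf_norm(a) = 3.29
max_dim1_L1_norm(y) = 2.21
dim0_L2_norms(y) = [1.28, 1.02, 0.34, 0.98]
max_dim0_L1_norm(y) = 2.39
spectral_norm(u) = 5.07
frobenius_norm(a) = 6.88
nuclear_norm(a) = 11.16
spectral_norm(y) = 1.40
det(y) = -0.00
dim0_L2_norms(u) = [4.63, 3.56, 1.56, 3.27]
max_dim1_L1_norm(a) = 7.15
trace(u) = -2.55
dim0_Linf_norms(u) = [3.14, 2.8, 1.33, 3.11]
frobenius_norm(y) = 1.93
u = a + y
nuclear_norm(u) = 11.27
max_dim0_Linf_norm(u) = 3.14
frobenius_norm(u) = 6.87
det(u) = -13.24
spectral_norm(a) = 4.89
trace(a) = -2.70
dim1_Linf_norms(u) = [1.31, 3.13, 3.14, 3.11]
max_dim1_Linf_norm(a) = 3.29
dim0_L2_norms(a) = [4.36, 3.99, 1.36, 3.25]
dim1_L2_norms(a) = [2.48, 3.38, 3.31, 4.33]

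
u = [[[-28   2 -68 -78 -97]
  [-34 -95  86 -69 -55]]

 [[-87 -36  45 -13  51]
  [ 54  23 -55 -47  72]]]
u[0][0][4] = -97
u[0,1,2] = 86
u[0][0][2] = -68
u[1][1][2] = -55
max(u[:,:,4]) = 72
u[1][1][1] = 23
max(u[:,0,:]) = 51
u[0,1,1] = -95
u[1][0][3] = -13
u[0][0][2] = -68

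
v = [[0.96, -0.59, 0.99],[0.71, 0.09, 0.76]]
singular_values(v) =[1.78, 0.41]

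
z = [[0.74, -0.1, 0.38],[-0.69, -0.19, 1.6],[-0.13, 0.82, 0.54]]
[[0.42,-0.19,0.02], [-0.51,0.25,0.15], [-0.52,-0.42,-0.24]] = z @[[0.57,-0.31,-0.04],  [-0.46,-0.54,-0.33],  [-0.13,-0.04,0.04]]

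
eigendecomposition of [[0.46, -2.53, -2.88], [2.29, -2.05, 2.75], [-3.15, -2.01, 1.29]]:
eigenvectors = [[0.67+0.00j, 0.01+0.52j, 0.01-0.52j],[(-0.08+0j), (0.72+0j), (0.72-0j)],[(-0.74+0j), (-0.02+0.46j), (-0.02-0.46j)]]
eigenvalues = [(3.93+0j), (-2.12+3.38j), (-2.12-3.38j)]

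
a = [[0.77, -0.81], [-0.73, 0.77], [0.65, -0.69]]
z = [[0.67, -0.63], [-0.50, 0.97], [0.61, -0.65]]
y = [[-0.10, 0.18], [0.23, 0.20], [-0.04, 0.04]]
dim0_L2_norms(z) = [1.03, 1.33]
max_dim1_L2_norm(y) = 0.3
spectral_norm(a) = 1.81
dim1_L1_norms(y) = [0.28, 0.43, 0.08]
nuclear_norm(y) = 0.52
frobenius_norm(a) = 1.81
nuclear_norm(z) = 1.92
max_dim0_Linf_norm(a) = 0.81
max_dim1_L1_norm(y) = 0.43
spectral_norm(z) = 1.66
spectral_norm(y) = 0.31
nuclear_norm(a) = 1.81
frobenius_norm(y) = 0.37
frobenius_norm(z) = 1.68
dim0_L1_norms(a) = [2.15, 2.27]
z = y + a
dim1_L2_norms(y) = [0.21, 0.3, 0.06]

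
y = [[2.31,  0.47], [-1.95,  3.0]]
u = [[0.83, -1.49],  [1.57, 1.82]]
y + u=[[3.14, -1.02], [-0.38, 4.82]]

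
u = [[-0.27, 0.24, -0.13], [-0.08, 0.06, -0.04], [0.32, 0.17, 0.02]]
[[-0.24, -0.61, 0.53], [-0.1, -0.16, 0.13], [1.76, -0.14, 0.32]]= u @ [[4.23, 0.51, -0.43],  [2.62, -1.81, 2.52],  [-2.09, 0.32, 1.49]]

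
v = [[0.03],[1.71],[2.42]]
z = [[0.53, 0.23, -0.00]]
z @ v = [[0.41]]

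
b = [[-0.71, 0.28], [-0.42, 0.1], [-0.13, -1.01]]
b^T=[[-0.71,-0.42,-0.13],[0.28,0.1,-1.01]]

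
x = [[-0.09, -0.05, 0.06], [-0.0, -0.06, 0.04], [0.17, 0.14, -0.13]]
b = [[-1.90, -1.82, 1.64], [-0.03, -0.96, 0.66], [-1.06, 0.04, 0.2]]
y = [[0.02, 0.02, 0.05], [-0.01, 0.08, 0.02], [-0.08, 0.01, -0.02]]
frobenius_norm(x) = 0.29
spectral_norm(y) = 0.09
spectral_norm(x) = 0.29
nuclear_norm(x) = 0.34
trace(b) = -2.66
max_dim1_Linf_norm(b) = 1.9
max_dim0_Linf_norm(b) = 1.9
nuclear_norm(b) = 4.38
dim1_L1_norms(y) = [0.09, 0.11, 0.11]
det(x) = 0.00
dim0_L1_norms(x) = [0.26, 0.25, 0.23]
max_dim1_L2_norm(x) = 0.26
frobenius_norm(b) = 3.48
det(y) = 0.00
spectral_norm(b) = 3.32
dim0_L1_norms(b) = [2.99, 2.82, 2.5]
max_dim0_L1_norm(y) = 0.11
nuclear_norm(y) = 0.21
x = y @ b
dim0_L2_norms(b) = [2.18, 2.06, 1.78]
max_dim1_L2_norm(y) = 0.08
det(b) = 0.01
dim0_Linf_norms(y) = [0.08, 0.08, 0.05]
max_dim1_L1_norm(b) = 5.36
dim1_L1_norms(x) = [0.2, 0.1, 0.44]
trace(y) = 0.08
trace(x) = -0.28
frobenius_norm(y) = 0.13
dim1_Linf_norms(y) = [0.05, 0.08, 0.08]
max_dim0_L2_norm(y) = 0.08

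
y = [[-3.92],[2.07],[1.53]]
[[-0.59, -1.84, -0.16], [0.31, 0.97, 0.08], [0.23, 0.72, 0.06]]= y@[[0.15,  0.47,  0.04]]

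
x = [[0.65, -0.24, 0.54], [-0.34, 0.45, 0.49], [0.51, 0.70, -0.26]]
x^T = [[0.65, -0.34, 0.51], [-0.24, 0.45, 0.7], [0.54, 0.49, -0.26]]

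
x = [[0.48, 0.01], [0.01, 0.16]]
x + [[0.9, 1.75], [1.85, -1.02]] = [[1.38, 1.76], [1.86, -0.86]]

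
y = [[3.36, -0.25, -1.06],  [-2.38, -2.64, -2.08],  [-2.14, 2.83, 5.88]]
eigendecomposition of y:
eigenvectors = [[0.03, -0.49, -0.33], [-0.94, 0.54, -0.13], [0.35, -0.69, 0.93]]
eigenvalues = [-1.79, 2.14, 6.25]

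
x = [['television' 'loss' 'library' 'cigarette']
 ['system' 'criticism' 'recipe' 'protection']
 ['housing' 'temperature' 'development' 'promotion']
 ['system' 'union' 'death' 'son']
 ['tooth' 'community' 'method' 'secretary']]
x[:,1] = ['loss', 'criticism', 'temperature', 'union', 'community']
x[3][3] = 'son'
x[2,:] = ['housing', 'temperature', 'development', 'promotion']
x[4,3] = 'secretary'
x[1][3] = 'protection'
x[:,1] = ['loss', 'criticism', 'temperature', 'union', 'community']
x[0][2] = 'library'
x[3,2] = 'death'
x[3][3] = 'son'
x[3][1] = 'union'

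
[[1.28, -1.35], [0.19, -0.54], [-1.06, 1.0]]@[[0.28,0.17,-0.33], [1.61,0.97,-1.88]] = [[-1.82,-1.09,2.12], [-0.82,-0.49,0.95], [1.31,0.79,-1.53]]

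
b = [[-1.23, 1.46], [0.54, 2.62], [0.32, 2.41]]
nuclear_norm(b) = 5.23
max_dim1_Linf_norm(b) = 2.62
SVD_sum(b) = [[0.04, 1.42], [0.08, 2.63], [0.07, 2.42]] + [[-1.27, 0.04], [0.46, -0.01], [0.25, -0.01]]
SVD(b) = [[-0.37, 0.93],[-0.68, -0.33],[-0.63, -0.18]] @ diag([3.8491420563540366, 1.3766282831638381]) @ [[-0.03,-1.00], [-1.0,0.03]]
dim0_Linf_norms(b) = [1.23, 2.62]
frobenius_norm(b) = 4.09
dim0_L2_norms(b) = [1.38, 3.85]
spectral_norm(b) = 3.85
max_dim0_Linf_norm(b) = 2.62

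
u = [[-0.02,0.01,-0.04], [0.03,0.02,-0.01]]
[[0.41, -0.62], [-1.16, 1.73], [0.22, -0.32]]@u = [[-0.03, -0.01, -0.01], [0.08, 0.02, 0.03], [-0.01, -0.00, -0.01]]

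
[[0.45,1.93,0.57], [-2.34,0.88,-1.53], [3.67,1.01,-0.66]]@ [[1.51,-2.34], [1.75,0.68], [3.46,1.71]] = [[6.03, 1.23],[-7.29, 3.46],[5.03, -9.03]]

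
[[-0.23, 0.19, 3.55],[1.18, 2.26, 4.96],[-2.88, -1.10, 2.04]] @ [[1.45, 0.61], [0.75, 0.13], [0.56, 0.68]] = [[1.80, 2.30], [6.18, 4.39], [-3.86, -0.51]]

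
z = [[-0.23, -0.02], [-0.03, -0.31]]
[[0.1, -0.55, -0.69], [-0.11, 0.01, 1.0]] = z @ [[-0.49, 2.40, 3.33], [0.4, -0.28, -3.56]]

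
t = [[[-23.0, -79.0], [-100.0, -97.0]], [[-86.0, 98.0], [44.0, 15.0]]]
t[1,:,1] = [98.0, 15.0]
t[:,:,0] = [[-23.0, -100.0], [-86.0, 44.0]]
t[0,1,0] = -100.0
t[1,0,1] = 98.0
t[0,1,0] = -100.0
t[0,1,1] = -97.0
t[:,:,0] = [[-23.0, -100.0], [-86.0, 44.0]]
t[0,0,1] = -79.0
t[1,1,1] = 15.0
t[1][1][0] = 44.0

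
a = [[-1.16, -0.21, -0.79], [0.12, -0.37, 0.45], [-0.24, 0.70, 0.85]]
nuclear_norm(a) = 3.05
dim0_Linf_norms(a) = [1.16, 0.7, 0.85]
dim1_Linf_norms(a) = [1.16, 0.45, 0.85]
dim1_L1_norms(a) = [2.16, 0.94, 1.79]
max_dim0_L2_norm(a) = 1.24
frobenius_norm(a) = 1.91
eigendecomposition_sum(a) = [[-1.16, 0.08, -0.45],[0.27, -0.02, 0.1],[-0.22, 0.02, -0.09]] + [[-0.03,-0.12,0.02], [-0.13,-0.48,0.08], [0.06,0.22,-0.04]] + [[0.03, -0.17, -0.36], [-0.02, 0.13, 0.26], [-0.08, 0.47, 0.97]]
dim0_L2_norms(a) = [1.19, 0.82, 1.24]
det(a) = 0.78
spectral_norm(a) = 1.54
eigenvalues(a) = [-1.26, -0.55, 1.13]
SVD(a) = [[-0.87, -0.42, -0.24], [0.20, 0.14, -0.97], [0.44, -0.9, -0.04]] @ diag([1.5434391135093952, 1.0008952639641955, 0.5036907518144202]) @ [[0.60, 0.27, 0.75], [0.72, -0.59, -0.37], [0.34, 0.76, -0.55]]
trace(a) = -0.68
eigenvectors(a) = [[0.96,-0.22,-0.34], [-0.22,-0.89,0.25], [0.18,0.41,0.91]]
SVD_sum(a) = [[-0.82, -0.37, -1.01], [0.19, 0.08, 0.23], [0.41, 0.18, 0.51]] + [[-0.3, 0.25, 0.15], [0.1, -0.08, -0.05], [-0.65, 0.53, 0.33]] + [[-0.04, -0.09, 0.07],[-0.17, -0.37, 0.27],[-0.01, -0.01, 0.01]]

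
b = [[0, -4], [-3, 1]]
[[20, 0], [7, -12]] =b @[[-4, 4], [-5, 0]]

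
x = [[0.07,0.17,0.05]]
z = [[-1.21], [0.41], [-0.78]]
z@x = [[-0.08, -0.21, -0.06], [0.03, 0.07, 0.02], [-0.05, -0.13, -0.04]]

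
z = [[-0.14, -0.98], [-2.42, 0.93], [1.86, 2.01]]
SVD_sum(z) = [[-0.46,  -0.18],[-1.78,  -0.70],[2.30,  0.91]] + [[0.32, -0.8], [-0.64, 1.63], [-0.44, 1.1]]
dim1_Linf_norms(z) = [0.98, 2.42, 2.01]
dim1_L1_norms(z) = [1.12, 3.35, 3.87]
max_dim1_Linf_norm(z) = 2.42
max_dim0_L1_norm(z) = 4.42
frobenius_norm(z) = 3.90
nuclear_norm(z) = 5.44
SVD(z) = [[-0.16,0.38],[-0.60,-0.77],[0.78,-0.52]] @ diag([3.158775294784359, 2.285418700601705]) @ [[0.93,0.37], [0.37,-0.93]]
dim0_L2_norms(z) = [3.06, 2.42]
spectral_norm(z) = 3.16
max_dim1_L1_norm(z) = 3.87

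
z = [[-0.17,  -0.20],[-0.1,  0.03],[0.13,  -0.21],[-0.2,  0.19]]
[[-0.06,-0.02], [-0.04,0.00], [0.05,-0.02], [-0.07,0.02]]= z@ [[0.37, 0.0], [0.0, 0.08]]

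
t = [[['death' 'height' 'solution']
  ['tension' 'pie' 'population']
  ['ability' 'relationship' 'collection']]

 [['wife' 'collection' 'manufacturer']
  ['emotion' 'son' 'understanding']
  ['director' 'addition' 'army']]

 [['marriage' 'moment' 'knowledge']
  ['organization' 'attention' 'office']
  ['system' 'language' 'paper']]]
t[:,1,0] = ['tension', 'emotion', 'organization']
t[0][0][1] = 'height'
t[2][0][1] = 'moment'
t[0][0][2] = 'solution'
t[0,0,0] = 'death'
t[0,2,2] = 'collection'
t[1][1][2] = 'understanding'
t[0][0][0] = 'death'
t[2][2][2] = 'paper'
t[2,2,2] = 'paper'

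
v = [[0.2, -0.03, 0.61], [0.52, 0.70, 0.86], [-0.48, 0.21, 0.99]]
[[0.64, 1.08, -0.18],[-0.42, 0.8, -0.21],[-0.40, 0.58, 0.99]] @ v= [[0.78, 0.7, 1.14],[0.43, 0.53, 0.22],[-0.25, 0.63, 1.23]]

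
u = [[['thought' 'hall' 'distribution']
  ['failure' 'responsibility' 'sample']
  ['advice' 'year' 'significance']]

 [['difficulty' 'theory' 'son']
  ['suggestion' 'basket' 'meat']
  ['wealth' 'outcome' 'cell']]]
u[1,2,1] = 'outcome'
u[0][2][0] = 'advice'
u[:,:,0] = [['thought', 'failure', 'advice'], ['difficulty', 'suggestion', 'wealth']]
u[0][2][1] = 'year'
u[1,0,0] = 'difficulty'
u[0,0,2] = 'distribution'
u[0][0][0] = 'thought'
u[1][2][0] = 'wealth'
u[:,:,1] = [['hall', 'responsibility', 'year'], ['theory', 'basket', 'outcome']]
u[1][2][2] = 'cell'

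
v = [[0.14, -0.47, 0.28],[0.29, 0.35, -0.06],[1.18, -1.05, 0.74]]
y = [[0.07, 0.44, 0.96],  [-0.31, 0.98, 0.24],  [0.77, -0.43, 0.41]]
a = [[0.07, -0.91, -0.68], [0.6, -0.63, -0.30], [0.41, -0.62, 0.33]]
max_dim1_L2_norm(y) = 1.06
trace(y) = 1.46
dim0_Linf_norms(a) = [0.6, 0.91, 0.68]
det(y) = -0.42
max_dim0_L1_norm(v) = 1.87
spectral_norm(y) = 1.35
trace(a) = -0.23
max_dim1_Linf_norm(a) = 0.91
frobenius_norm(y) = 1.78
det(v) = -0.04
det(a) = 0.34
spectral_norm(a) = 1.48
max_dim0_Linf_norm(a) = 0.91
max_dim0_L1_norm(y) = 1.85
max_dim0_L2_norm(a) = 1.27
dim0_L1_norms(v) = [1.61, 1.87, 1.08]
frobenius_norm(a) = 1.67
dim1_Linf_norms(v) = [0.47, 0.35, 1.18]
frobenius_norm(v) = 1.89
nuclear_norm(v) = 2.38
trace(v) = 1.23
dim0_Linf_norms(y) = [0.77, 0.98, 0.96]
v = y + a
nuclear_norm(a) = 2.52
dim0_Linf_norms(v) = [1.18, 1.05, 0.74]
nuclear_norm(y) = 2.76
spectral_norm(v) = 1.82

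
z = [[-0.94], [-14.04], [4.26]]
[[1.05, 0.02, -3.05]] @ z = [[-14.26]]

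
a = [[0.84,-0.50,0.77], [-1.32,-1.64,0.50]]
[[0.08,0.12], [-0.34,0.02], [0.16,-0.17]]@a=[[-0.09, -0.24, 0.12], [-0.31, 0.14, -0.25], [0.36, 0.20, 0.04]]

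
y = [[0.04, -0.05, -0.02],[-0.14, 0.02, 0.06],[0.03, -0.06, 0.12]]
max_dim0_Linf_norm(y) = 0.14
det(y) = -0.00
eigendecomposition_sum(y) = [[-0.03+0.00j,(-0.02-0j),0.00-0.00j], [-0.04+0.00j,-0.03-0.00j,0.00-0.00j], [-0.01+0.00j,(-0.01-0j),0.00-0.00j]] + [[0.03+0.01j, -0.02-0.01j, -0.01+0.03j], [(-0.05-0.02j), (0.02+0.02j), (0.03-0.04j)], [0.02-0.07j, (-0.03+0.03j), (0.06+0.03j)]] + [[0.03-0.01j, (-0.02+0.01j), (-0.01-0.03j)], [-0.05+0.02j, 0.02-0.02j, (0.03+0.04j)], [0.02+0.07j, (-0.03-0.03j), (0.06-0.03j)]]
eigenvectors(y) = [[(-0.51+0j), -0.03-0.35j, -0.03+0.35j], [-0.84+0.00j, -0.07+0.56j, (-0.07-0.56j)], [-0.21+0.00j, (-0.74+0j), -0.74-0.00j]]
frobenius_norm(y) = 0.22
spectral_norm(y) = 0.16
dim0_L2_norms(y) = [0.15, 0.08, 0.14]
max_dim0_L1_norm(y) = 0.21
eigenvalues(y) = [(-0.05+0j), (0.12+0.06j), (0.12-0.06j)]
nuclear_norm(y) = 0.34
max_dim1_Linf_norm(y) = 0.14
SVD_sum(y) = [[0.04, -0.01, -0.03],[-0.13, 0.02, 0.07],[-0.02, 0.0, 0.01]] + [[0.01, -0.01, 0.02], [-0.0, 0.01, -0.01], [0.05, -0.07, 0.11]] + [[-0.01, -0.03, -0.01],[-0.0, -0.01, -0.0],[0.00, 0.0, 0.00]]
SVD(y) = [[-0.32, 0.17, 0.93], [0.94, -0.09, 0.34], [0.15, 0.98, -0.13]] @ diag([0.16291354655395748, 0.1379967134082413, 0.0376308840945204]) @ [[-0.86, 0.16, 0.49], [0.36, -0.50, 0.79], [-0.37, -0.85, -0.37]]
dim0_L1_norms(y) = [0.21, 0.13, 0.2]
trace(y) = 0.18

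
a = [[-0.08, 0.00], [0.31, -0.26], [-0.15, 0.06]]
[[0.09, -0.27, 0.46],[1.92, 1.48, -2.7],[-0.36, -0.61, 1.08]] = a@[[-1.07, 3.39, -5.79], [-8.65, -1.65, 3.49]]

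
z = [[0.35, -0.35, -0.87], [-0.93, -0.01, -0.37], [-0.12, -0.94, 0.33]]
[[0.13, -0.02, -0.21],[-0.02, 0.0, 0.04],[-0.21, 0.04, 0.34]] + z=[[0.48,-0.37,-1.08], [-0.95,-0.01,-0.33], [-0.33,-0.90,0.67]]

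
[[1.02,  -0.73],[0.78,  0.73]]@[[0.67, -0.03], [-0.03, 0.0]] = [[0.71, -0.03],[0.5, -0.02]]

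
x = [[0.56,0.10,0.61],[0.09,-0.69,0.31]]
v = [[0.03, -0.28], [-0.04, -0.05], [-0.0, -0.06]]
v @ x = [[-0.01,0.20,-0.07],  [-0.03,0.03,-0.04],  [-0.01,0.04,-0.02]]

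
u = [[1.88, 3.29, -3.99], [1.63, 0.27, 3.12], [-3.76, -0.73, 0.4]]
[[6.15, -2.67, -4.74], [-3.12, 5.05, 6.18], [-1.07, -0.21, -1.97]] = u@[[0.07, 0.02, 0.67], [0.52, 1.02, 0.14], [-1.08, 1.52, 1.62]]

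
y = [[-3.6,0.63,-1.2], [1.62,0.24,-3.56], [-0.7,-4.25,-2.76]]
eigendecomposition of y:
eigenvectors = [[-0.18, -0.92, 0.44], [-0.79, 0.03, 0.39], [0.58, -0.38, 0.81]]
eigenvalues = [3.22, -4.12, -5.22]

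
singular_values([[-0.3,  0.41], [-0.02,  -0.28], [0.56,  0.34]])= [0.68, 0.55]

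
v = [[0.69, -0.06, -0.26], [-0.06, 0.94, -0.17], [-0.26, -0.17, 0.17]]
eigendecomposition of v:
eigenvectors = [[-0.37, -0.93, 0.03], [-0.19, 0.05, -0.98], [-0.91, 0.37, 0.20]]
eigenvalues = [0.03, 0.8, 0.98]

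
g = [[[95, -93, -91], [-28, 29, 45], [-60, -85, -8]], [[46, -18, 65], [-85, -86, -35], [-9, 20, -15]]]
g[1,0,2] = 65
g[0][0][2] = -91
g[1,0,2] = 65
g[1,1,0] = -85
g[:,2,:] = [[-60, -85, -8], [-9, 20, -15]]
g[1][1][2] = -35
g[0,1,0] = -28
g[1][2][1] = 20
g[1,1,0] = -85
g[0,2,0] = -60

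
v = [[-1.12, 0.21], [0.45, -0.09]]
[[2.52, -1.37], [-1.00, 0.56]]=v @ [[-2.56, 1.09], [-1.66, -0.72]]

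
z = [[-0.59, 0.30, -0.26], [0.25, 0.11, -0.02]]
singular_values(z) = [0.73, 0.22]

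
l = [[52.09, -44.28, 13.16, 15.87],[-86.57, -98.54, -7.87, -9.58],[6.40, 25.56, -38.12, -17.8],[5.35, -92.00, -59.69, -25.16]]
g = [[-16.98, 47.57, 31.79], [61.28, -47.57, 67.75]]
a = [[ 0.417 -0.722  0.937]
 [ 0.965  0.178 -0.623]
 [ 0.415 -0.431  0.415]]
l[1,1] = -98.54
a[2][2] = 0.415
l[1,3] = -9.58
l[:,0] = [52.09, -86.57, 6.4, 5.35]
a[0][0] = 0.417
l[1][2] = -7.87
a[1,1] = 0.178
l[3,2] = -59.69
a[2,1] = -0.431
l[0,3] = 15.87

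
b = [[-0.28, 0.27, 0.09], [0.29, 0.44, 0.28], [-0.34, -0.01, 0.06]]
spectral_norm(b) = 0.62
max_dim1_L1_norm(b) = 1.01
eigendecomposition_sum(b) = [[-0.31, 0.1, -0.00], [0.19, -0.06, 0.00], [-0.24, 0.08, -0.0]] + [[0.02,-0.02,-0.05], [0.07,-0.07,-0.14], [-0.09,0.09,0.19]] + [[0.01,  0.19,  0.14], [0.03,  0.57,  0.42], [-0.01,  -0.18,  -0.13]]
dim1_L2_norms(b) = [0.4, 0.6, 0.35]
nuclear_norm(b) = 1.20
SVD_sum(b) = [[0.05, 0.07, 0.04], [0.3, 0.44, 0.25], [-0.08, -0.12, -0.07]] + [[-0.33,0.17,0.09], [-0.01,0.01,0.0], [-0.26,0.14,0.07]] + [[0.00,0.02,-0.04], [-0.0,-0.01,0.02], [-0.0,-0.03,0.05]]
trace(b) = 0.22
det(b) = -0.03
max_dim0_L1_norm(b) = 0.91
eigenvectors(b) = [[0.71, -0.19, 0.3], [-0.44, -0.57, 0.91], [0.54, 0.8, -0.29]]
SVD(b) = [[0.16,-0.79,-0.6],[0.96,-0.03,0.29],[-0.25,-0.62,0.75]] @ diag([0.6235279147581542, 0.4889641314568565, 0.08322870698256607]) @ [[0.51, 0.75, 0.43], [0.86, -0.45, -0.24], [-0.01, -0.49, 0.87]]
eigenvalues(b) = [-0.38, 0.15, 0.45]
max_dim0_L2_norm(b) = 0.53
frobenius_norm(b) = 0.80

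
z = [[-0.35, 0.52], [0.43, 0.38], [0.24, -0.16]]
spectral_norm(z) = 0.69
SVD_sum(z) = [[-0.30, 0.55], [-0.06, 0.12], [0.12, -0.22]] + [[-0.05, -0.03],[0.49, 0.26],[0.12, 0.06]]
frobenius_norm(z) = 0.90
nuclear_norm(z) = 1.26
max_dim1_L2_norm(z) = 0.63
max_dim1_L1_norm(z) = 0.87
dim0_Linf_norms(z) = [0.43, 0.52]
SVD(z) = [[-0.91, 0.11], [-0.19, -0.97], [0.37, -0.23]] @ diag([0.6863231892083635, 0.5782391200488434]) @ [[0.47, -0.88], [-0.88, -0.47]]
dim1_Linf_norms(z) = [0.52, 0.43, 0.24]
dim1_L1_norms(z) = [0.87, 0.81, 0.4]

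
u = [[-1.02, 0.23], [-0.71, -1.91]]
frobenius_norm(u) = 2.29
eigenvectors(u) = [[0.66, -0.34], [-0.75, 0.94]]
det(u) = 2.11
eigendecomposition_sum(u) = [[-2.17, -0.79],[2.44, 0.89]] + [[1.15, 1.02], [-3.15, -2.80]]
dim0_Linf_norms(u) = [1.02, 1.91]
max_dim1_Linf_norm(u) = 1.91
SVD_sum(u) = [[-0.07, -0.17], [-0.80, -1.87]] + [[-0.95, 0.4], [0.09, -0.04]]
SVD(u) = [[0.09, 1.00], [1.0, -0.09]] @ diag([2.0441401022946524, 1.0329526814868182]) @ [[-0.39, -0.92], [-0.92, 0.39]]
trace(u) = -2.93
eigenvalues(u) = [-1.28, -1.65]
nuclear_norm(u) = 3.08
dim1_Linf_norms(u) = [1.02, 1.91]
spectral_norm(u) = 2.04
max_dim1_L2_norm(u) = 2.04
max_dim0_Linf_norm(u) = 1.91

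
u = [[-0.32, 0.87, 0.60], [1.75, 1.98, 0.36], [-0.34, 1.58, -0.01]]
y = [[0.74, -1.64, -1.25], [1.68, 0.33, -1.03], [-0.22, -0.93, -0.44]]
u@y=[[1.09, 0.25, -0.76], [4.54, -2.55, -4.39], [2.41, 1.09, -1.2]]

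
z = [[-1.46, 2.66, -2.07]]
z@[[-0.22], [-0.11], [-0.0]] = [[0.03]]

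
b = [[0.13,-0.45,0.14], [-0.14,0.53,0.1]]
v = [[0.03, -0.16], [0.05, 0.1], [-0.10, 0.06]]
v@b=[[0.03, -0.10, -0.01], [-0.01, 0.03, 0.02], [-0.02, 0.08, -0.01]]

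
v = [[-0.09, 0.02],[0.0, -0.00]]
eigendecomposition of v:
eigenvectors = [[1.0, 0.22], [0.00, 0.98]]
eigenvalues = [-0.09, -0.0]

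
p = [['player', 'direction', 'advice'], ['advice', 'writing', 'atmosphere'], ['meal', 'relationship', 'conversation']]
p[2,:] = ['meal', 'relationship', 'conversation']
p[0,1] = 'direction'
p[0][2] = 'advice'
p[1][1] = 'writing'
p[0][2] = 'advice'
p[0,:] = ['player', 'direction', 'advice']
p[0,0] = 'player'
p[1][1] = 'writing'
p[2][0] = 'meal'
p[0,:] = ['player', 'direction', 'advice']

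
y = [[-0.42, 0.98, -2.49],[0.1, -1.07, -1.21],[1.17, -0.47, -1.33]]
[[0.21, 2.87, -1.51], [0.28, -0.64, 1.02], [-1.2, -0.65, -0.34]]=y @[[-1.19, -0.73, -0.55], [-0.35, 1.17, -1.24], [-0.02, -0.57, 0.21]]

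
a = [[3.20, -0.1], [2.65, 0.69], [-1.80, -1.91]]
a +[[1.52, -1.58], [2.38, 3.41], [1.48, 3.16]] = [[4.72,-1.68], [5.03,4.1], [-0.32,1.25]]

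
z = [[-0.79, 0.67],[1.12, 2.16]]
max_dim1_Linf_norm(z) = 2.16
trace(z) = 1.37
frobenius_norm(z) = 2.64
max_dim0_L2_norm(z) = 2.26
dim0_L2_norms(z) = [1.37, 2.26]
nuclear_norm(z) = 3.45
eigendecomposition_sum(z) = [[-0.95,0.2], [0.34,-0.07]] + [[0.16, 0.47], [0.78, 2.23]]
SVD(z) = [[0.11,0.99], [0.99,-0.11]] @ diag([2.4463033171728554, 1.0042908345639148]) @ [[0.42, 0.91], [-0.91, 0.42]]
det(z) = -2.46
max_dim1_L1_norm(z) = 3.28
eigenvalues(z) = [-1.03, 2.4]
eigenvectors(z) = [[-0.94, -0.21], [0.33, -0.98]]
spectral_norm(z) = 2.45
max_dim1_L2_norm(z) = 2.43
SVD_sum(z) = [[0.12, 0.25], [1.02, 2.21]] + [[-0.91, 0.42], [0.1, -0.05]]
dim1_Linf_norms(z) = [0.79, 2.16]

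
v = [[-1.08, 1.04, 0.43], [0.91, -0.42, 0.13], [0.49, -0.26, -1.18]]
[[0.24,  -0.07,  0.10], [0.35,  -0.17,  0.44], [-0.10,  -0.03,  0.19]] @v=[[-0.27,0.25,-0.02], [-0.32,0.32,-0.39], [0.17,-0.14,-0.27]]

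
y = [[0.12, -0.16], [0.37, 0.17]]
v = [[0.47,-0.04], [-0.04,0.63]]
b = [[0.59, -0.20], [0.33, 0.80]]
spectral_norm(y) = 0.41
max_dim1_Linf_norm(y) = 0.37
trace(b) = 1.39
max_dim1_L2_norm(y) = 0.41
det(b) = 0.54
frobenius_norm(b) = 1.07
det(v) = 0.29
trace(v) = 1.10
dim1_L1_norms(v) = [0.51, 0.67]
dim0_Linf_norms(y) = [0.37, 0.17]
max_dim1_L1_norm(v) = 0.67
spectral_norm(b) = 0.87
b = y + v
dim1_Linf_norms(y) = [0.16, 0.37]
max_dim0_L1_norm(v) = 0.67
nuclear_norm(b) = 1.49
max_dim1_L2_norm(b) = 0.87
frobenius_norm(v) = 0.79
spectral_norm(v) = 0.64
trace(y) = 0.29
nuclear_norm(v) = 1.10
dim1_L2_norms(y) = [0.2, 0.41]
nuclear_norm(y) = 0.60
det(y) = 0.08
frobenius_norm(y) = 0.45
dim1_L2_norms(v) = [0.47, 0.63]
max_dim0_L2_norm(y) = 0.39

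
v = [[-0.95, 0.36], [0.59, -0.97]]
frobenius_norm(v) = 1.52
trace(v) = -1.92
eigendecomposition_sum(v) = [[-0.25, -0.19], [-0.32, -0.24]] + [[-0.70, 0.55],[0.91, -0.73]]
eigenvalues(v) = [-0.5, -1.42]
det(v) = 0.71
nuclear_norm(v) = 1.93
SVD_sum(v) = [[-0.7, 0.64],[0.81, -0.73]] + [[-0.25, -0.28], [-0.22, -0.24]]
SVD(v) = [[-0.66, 0.75], [0.75, 0.66]] @ diag([1.441968737207337, 0.4917582342133955]) @ [[0.74, -0.67], [-0.67, -0.74]]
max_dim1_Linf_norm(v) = 0.97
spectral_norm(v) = 1.44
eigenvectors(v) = [[0.62, -0.61], [0.78, 0.79]]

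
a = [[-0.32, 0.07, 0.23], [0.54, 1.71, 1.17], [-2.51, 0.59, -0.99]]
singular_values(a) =[2.88, 2.0, 0.29]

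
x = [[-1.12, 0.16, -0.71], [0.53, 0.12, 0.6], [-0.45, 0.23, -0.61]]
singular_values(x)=[1.71, 0.28, 0.25]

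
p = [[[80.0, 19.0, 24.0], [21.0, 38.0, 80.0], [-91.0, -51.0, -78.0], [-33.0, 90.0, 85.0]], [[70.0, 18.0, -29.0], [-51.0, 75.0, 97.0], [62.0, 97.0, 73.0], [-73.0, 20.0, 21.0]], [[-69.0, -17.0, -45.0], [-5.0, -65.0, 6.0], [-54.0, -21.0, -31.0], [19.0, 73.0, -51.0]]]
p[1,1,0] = -51.0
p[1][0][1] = 18.0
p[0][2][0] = -91.0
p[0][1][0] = 21.0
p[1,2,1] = 97.0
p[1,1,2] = 97.0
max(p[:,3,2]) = 85.0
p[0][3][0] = -33.0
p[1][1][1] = 75.0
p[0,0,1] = 19.0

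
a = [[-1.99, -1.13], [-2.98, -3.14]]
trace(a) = -5.13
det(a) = 2.88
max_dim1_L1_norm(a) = 6.12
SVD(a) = [[-0.46,-0.89], [-0.89,0.46]] @ diag([4.86062043762105, 0.5927638327197088]) @ [[0.73, 0.68], [0.68, -0.73]]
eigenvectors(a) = [[0.64, 0.41], [-0.77, 0.91]]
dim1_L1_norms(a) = [3.12, 6.12]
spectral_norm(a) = 4.86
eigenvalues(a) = [-0.64, -4.49]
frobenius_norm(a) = 4.90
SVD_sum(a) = [[-1.63, -1.52], [-3.16, -2.94]] + [[-0.36, 0.39], [0.18, -0.20]]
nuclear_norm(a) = 5.45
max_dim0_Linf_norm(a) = 3.14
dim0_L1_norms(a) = [4.97, 4.27]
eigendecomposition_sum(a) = [[-0.42, 0.19], [0.5, -0.23]] + [[-1.57, -1.32], [-3.48, -2.91]]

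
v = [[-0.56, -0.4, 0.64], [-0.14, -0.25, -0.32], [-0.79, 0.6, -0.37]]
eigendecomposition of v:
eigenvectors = [[(-0.02+0.55j), (-0.02-0.55j), -0.62+0.00j], [(-0.12-0.3j), -0.12+0.30j, (-0.67+0j)], [(-0.77+0j), -0.77-0.00j, -0.41+0.00j]]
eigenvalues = [(-0.3+0.8j), (-0.3-0.8j), (-0.57+0j)]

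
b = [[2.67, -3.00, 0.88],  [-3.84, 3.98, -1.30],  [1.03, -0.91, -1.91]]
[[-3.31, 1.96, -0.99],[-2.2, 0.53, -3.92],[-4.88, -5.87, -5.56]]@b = [[-17.38, 18.63, -3.57], [-11.95, 12.28, 4.86], [3.78, -3.66, 13.96]]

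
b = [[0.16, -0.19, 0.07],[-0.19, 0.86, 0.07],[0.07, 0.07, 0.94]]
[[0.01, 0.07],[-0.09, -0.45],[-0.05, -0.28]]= b @ [[-0.01,  -0.06], [-0.1,  -0.52], [-0.05,  -0.25]]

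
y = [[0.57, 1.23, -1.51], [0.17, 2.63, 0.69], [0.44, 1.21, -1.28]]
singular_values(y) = [3.27, 2.03, 0.05]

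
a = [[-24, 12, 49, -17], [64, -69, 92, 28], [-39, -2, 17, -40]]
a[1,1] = -69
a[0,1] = 12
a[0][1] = 12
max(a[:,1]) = 12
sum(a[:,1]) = -59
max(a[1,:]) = 92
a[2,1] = -2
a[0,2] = 49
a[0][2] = 49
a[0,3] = -17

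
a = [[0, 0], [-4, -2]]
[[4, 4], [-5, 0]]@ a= [[-16, -8], [0, 0]]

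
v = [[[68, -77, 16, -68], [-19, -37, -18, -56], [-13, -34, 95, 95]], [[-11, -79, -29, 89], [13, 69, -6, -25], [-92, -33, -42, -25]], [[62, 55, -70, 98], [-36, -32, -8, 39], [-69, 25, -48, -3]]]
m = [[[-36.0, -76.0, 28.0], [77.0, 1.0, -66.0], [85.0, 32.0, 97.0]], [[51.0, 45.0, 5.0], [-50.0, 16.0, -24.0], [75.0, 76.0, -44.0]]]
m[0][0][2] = 28.0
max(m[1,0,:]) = 51.0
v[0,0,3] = -68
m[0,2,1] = 32.0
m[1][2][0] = 75.0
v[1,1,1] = 69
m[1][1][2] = -24.0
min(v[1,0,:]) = -79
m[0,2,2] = 97.0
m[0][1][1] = 1.0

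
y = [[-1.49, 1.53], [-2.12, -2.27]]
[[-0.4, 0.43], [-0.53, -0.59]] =y @ [[0.26, -0.01],  [-0.01, 0.27]]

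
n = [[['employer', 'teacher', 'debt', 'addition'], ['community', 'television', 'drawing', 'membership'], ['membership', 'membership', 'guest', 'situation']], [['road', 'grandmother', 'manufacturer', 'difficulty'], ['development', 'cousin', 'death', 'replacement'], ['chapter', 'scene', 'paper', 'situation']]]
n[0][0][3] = 'addition'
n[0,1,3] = 'membership'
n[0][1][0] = 'community'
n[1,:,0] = ['road', 'development', 'chapter']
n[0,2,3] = 'situation'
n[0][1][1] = 'television'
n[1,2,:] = ['chapter', 'scene', 'paper', 'situation']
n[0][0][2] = 'debt'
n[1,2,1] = 'scene'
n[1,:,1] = ['grandmother', 'cousin', 'scene']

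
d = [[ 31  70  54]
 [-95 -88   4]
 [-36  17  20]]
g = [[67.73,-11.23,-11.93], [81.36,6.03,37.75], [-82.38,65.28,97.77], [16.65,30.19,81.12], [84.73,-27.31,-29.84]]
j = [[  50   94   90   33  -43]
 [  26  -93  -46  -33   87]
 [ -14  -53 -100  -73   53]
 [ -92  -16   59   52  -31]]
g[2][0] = -82.38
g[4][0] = 84.73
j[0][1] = 94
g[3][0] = 16.65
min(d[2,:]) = -36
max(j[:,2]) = 90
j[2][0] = -14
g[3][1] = 30.19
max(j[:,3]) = 52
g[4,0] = 84.73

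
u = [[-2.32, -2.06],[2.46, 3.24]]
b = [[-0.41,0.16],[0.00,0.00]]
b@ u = [[1.34, 1.36], [0.00, 0.00]]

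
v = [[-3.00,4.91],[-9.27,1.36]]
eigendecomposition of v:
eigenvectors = [[-0.19+0.56j, -0.19-0.56j], [-0.81+0.00j, -0.81-0.00j]]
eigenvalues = [(-0.82+6.38j), (-0.82-6.38j)]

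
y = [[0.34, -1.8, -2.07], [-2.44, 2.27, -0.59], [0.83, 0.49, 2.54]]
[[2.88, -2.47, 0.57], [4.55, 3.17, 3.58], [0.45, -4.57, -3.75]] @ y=[[7.48, -10.51, -3.06], [-3.22, 0.76, -2.2], [8.19, -13.02, -7.76]]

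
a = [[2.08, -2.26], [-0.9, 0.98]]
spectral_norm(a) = 3.35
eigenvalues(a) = [3.06, 0.0]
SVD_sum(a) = [[2.08,-2.26], [-0.9,0.98]] + [[0.00, 0.0], [0.00, 0.00]]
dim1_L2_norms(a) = [3.07, 1.33]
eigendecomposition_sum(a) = [[2.08, -2.26], [-0.90, 0.98]] + [[0.00, 0.00], [0.00, 0.0]]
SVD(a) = [[-0.92,0.40], [0.40,0.92]] @ diag([3.3472971592177343, 0.0013144933929405862]) @ [[-0.68, 0.74], [0.74, 0.68]]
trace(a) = 3.06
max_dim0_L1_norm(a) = 3.24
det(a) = 0.00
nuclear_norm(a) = 3.35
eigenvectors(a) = [[0.92, 0.74], [-0.40, 0.68]]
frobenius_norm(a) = 3.35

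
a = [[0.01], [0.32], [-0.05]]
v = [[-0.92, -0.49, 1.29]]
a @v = [[-0.01, -0.00, 0.01], [-0.29, -0.16, 0.41], [0.05, 0.02, -0.06]]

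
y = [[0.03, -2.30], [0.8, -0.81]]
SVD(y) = [[-0.93, -0.37],[-0.37, 0.93]] @ diag([2.457904536081289, 0.73871868225396]) @ [[-0.13, 0.99],[0.99, 0.13]]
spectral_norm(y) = 2.46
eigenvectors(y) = [[(-0.86+0j), (-0.86-0j)], [-0.16+0.48j, -0.16-0.48j]]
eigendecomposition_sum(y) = [[0.01+0.71j, -1.15-0.35j], [(0.4+0.12j), (-0.4+0.58j)]] + [[0.01-0.71j, -1.15+0.35j], [(0.4-0.12j), -0.40-0.58j]]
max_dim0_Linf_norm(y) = 2.3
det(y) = 1.82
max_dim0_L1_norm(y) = 3.11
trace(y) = -0.78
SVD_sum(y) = [[0.30, -2.26], [0.12, -0.90]] + [[-0.27, -0.04],[0.68, 0.09]]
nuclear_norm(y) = 3.20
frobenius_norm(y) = 2.57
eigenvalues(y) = [(-0.39+1.29j), (-0.39-1.29j)]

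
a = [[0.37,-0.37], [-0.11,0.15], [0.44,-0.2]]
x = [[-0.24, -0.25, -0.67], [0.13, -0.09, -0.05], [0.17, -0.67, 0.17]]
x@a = [[-0.36, 0.19],[0.04, -0.05],[0.21, -0.20]]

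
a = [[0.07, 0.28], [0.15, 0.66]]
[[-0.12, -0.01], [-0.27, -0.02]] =a @ [[-0.07, -0.38],[-0.40, 0.06]]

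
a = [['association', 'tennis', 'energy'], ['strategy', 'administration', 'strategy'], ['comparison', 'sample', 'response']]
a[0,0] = 'association'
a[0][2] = 'energy'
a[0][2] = 'energy'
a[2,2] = 'response'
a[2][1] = 'sample'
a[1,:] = ['strategy', 'administration', 'strategy']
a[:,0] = ['association', 'strategy', 'comparison']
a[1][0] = 'strategy'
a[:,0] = ['association', 'strategy', 'comparison']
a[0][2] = 'energy'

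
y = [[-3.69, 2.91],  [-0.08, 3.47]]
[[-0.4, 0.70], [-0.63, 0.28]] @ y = [[1.42, 1.26], [2.30, -0.86]]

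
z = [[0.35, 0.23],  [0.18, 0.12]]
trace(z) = 0.47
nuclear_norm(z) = 0.47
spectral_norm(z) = 0.47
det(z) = 0.00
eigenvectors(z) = [[0.89, -0.55], [0.46, 0.83]]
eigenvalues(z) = [0.47, 0.0]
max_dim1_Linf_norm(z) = 0.35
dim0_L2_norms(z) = [0.39, 0.26]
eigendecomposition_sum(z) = [[0.35, 0.23],[0.18, 0.12]] + [[0.0, -0.00], [-0.00, 0.0]]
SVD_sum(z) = [[0.35,0.23], [0.18,0.12]] + [[0.0, -0.0],  [-0.0, 0.0]]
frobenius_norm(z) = 0.47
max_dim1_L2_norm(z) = 0.42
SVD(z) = [[-0.89, -0.46], [-0.46, 0.89]] @ diag([0.47137923143279264, 0.0012728604910662977]) @ [[-0.83, -0.55], [-0.55, 0.83]]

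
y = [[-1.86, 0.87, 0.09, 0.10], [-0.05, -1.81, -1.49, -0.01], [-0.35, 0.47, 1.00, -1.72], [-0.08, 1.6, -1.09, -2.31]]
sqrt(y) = [[0.18+1.22j, (0.54+1.16j), 0.38+0.25j, 0.55-0.82j],[(-0.21-0.05j), 1.01-0.05j, (-0.52-0.01j), -0.85+0.03j],[-0.15-0.04j, (1.16-0.04j), (1.36-0.01j), (-0.87+0.03j)],[(-0.07-0.33j), (2.57-0.32j), 0.24-0.07j, -0.65+0.22j]]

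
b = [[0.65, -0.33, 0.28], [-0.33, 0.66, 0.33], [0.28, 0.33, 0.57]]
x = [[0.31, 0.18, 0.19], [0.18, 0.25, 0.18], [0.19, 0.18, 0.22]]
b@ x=[[0.20, 0.08, 0.13],[0.08, 0.16, 0.13],[0.25, 0.24, 0.24]]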